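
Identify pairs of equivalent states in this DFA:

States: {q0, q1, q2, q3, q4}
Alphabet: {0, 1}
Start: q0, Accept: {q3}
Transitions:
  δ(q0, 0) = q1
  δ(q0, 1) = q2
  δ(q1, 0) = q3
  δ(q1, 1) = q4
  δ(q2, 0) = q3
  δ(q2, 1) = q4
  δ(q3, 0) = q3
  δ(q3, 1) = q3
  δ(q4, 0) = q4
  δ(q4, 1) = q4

Using the table-filling algorithm:
Round 0 – mark pairs where exactly one state is accepting: (q0,q3), (q1,q3), (q2,q3), (q3,q4)
Round 1 – newly marked: (q0,q1) [on 0: q1 vs q3, already marked]; (q0,q2) [on 0: q1 vs q3, already marked]; (q1,q4) [on 0: q3 vs q4, already marked]; (q2,q4) [on 0: q3 vs q4, already marked]
Round 2 – newly marked: (q0,q4) [on 0: q1 vs q4, already marked]
No further pairs can be marked.
(q1, q2) unmarked: δ(q1,0)=q3, δ(q2,0)=q3; δ(q1,1)=q4, δ(q2,1)=q4 → equivalent
Equivalent pairs: (q1, q2)

Final answer: Equivalent pairs: (q1, q2)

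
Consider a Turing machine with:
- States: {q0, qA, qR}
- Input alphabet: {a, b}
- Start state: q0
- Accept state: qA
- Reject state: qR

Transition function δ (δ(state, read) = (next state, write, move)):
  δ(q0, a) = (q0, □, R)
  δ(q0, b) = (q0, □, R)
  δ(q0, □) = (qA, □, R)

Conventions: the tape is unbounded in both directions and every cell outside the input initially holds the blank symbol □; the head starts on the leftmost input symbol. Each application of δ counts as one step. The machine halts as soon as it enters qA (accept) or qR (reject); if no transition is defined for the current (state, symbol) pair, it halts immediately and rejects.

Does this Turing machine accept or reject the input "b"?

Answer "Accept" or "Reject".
Step 0: [q0]b (head at position 0)
Step 1: δ(q0, b) = (q0, □, R)  ⊢  □[q0]□ (head at position 1)
Step 2: δ(q0, □) = (qA, □, R)  ⊢  □□[qA]□ (head at position 2)
The machine is in qA, so it halts and accepts.

Final answer: Accept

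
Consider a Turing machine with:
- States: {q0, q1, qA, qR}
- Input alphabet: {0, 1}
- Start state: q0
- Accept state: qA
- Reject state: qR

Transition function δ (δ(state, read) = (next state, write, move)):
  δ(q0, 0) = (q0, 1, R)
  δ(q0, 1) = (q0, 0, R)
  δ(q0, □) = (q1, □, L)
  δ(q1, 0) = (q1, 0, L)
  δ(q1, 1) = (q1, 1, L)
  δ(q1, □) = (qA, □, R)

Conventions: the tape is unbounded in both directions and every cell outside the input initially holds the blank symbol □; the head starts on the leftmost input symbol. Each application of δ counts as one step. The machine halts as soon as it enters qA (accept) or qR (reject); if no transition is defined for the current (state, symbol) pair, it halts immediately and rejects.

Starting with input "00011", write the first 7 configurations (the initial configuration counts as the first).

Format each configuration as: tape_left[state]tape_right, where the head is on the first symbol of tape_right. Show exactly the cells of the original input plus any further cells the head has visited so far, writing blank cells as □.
Step 0: [q0]00011 (head at position 0)
Step 1: δ(q0, 0) = (q0, 1, R)  ⊢  1[q0]0011 (head at position 1)
Step 2: δ(q0, 0) = (q0, 1, R)  ⊢  11[q0]011 (head at position 2)
Step 3: δ(q0, 0) = (q0, 1, R)  ⊢  111[q0]11 (head at position 3)
Step 4: δ(q0, 1) = (q0, 0, R)  ⊢  1110[q0]1 (head at position 4)
Step 5: δ(q0, 1) = (q0, 0, R)  ⊢  11100[q0]□ (head at position 5)
Step 6: δ(q0, □) = (q1, □, L)  ⊢  1110[q1]0□ (head at position 4)

Final answer: [q0]00011 ⊢ 1[q0]0011 ⊢ 11[q0]011 ⊢ 111[q0]11 ⊢ 1110[q0]1 ⊢ 11100[q0]□ ⊢ 1110[q1]0□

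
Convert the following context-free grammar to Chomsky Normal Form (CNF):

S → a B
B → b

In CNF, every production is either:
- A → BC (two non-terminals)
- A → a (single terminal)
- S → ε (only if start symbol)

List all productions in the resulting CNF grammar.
The grammar has no ε-productions or unit productions to eliminate.
S → a B has terminal a in a right-hand side of length ≥ 2: introduce T_a → a and use T_a in place of a.
B → b is already in CNF (single terminal) – keep it.
S → a B becomes S → T_a B.
Resulting CNF grammar (3 productions): T_a → a; B → b; S → T_a B

Final answer: T_a → a; B → b; S → T_a B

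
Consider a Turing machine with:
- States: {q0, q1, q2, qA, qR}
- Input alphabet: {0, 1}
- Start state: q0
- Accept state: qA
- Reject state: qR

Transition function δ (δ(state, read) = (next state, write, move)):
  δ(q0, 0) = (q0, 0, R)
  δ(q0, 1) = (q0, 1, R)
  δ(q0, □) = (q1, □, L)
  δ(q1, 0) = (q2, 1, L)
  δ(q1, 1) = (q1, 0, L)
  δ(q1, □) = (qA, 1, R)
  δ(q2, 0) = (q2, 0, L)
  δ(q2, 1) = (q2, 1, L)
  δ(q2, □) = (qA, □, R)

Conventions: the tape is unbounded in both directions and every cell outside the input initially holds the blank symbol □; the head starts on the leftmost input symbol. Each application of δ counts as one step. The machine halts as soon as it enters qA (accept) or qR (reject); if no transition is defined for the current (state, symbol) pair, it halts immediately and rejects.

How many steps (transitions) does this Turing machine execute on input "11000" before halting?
Step 0: [q0]11000 (head at position 0)
Step 1: δ(q0, 1) = (q0, 1, R)  ⊢  1[q0]1000 (head at position 1)
Step 2: δ(q0, 1) = (q0, 1, R)  ⊢  11[q0]000 (head at position 2)
Step 3: δ(q0, 0) = (q0, 0, R)  ⊢  110[q0]00 (head at position 3)
Step 4: δ(q0, 0) = (q0, 0, R)  ⊢  1100[q0]0 (head at position 4)
Step 5: δ(q0, 0) = (q0, 0, R)  ⊢  11000[q0]□ (head at position 5)
Step 6: δ(q0, □) = (q1, □, L)  ⊢  1100[q1]0□ (head at position 4)
Step 7: δ(q1, 0) = (q2, 1, L)  ⊢  110[q2]01□ (head at position 3)
Step 8: δ(q2, 0) = (q2, 0, L)  ⊢  11[q2]001□ (head at position 2)
Step 9: δ(q2, 0) = (q2, 0, L)  ⊢  1[q2]1001□ (head at position 1)
Step 10: δ(q2, 1) = (q2, 1, L)  ⊢  [q2]11001□ (head at position 0)
Step 11: δ(q2, 1) = (q2, 1, L)  ⊢  [q2]□11001□ (head at position -1)
Step 12: δ(q2, □) = (qA, □, R)  ⊢  □[qA]11001□ (head at position 0)
The machine is in qA, so it halts and accepts.
Number of transitions executed: 12.

Final answer: 12 steps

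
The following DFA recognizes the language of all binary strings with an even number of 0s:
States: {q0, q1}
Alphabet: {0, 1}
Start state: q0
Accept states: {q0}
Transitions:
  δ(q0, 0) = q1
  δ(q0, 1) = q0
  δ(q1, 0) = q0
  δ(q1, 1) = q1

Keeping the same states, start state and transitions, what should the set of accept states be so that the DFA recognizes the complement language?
The DFA is complete (every state has a transition on every symbol), so the complement
is recognized by the same DFA with accepting and non-accepting states swapped.
Original accept states: {q0}
Complement accept states = All states - Original accept states
= {q0, q1} - {q0}
= {q1}
Complement language: strings with an ODD number of 0s

Final answer: {q1}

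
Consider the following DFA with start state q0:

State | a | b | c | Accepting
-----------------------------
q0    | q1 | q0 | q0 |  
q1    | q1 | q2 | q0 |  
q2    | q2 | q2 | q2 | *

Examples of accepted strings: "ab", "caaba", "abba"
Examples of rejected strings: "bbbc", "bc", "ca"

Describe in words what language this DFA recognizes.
strings over {a,b,c} containing 'ab' as substring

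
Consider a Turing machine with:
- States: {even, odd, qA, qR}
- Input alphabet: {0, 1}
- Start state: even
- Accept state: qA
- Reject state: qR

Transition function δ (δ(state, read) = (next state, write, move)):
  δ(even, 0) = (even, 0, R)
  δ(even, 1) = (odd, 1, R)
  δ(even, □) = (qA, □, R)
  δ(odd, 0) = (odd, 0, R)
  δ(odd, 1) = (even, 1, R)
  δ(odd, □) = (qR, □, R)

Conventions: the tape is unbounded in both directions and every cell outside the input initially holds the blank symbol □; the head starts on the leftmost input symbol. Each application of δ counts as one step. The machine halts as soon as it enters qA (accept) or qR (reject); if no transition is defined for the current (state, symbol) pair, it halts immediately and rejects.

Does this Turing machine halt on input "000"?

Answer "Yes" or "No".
Step 0: [even]000 (head at position 0)
Step 1: δ(even, 0) = (even, 0, R)  ⊢  0[even]00 (head at position 1)
Step 2: δ(even, 0) = (even, 0, R)  ⊢  00[even]0 (head at position 2)
Step 3: δ(even, 0) = (even, 0, R)  ⊢  000[even]□ (head at position 3)
Step 4: δ(even, □) = (qA, □, R)  ⊢  000□[qA]□ (head at position 4)
The machine is in qA, so it halts and accepts.
It halts after 4 steps.

Final answer: Yes - halts after 4 steps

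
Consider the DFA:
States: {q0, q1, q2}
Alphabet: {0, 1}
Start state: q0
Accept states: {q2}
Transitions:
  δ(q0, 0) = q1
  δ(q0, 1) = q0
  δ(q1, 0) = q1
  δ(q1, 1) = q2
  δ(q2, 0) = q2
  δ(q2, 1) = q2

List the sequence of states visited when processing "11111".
Starting at q0
Read '1': q0 -> q0
Read '1': q0 -> q0
Read '1': q0 -> q0
Read '1': q0 -> q0
Read '1': q0 -> q0

Final answer: q0 -> q0 -> q0 -> q0 -> q0 -> q0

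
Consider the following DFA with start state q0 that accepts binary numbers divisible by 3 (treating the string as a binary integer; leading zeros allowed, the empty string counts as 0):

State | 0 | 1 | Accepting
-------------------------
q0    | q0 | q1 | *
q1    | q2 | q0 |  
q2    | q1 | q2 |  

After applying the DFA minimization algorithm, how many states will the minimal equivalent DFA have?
All 3 states are reachable from q0, so none can be removed as unreachable.
Table-filling: first mark every (accepting, non-accepting) pair as distinguishable (accepting: {q0}; non-accepting: {q1, q2}).
Round 1: (q1, q2) on '1' go to q0 and q2, already distinguishable → mark.
Every pair of states is distinguishable, so the DFA is already minimal.
Equivalence classes: {q0}, {q1}, {q2} → 3 states.

Final answer: 3 states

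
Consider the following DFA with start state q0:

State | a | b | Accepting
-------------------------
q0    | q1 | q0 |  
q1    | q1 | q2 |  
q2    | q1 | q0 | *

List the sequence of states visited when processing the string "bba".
q0 → q0 → q0 → q1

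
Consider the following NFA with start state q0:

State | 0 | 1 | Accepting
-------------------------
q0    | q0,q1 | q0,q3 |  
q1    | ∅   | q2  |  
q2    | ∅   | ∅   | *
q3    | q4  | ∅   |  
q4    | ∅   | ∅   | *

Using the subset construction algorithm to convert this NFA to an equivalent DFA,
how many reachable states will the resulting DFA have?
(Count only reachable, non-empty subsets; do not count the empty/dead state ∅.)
Start subset: {q0}
{q0}: on 0 → {q0, q1}, on 1 → {q0, q3}
{q0, q1}: on 0 → {q0, q1}, on 1 → {q0, q2, q3}
{q0, q3}: on 0 → {q0, q1, q4}, on 1 → {q0, q3}
{q0, q2, q3}: on 0 → {q0, q1, q4}, on 1 → {q0, q3}
{q0, q1, q4}: on 0 → {q0, q1}, on 1 → {q0, q2, q3}
Reachable non-empty subsets: {q0}, {q0, q1}, {q0, q3}, {q0, q2, q3}, {q0, q1, q4} — 5 in total.

Final answer: 5 states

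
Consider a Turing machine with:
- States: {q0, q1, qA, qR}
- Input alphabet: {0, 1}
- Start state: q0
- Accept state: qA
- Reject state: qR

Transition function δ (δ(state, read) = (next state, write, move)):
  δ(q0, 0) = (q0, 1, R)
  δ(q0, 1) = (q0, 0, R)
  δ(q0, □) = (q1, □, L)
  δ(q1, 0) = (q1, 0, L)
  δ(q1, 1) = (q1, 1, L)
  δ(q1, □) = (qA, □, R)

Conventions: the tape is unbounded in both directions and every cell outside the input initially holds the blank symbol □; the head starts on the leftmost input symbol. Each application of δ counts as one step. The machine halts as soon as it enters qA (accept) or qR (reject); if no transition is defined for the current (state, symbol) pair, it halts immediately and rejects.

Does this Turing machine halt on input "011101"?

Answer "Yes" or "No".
Step 0: [q0]011101 (head at position 0)
Step 1: δ(q0, 0) = (q0, 1, R)  ⊢  1[q0]11101 (head at position 1)
Step 2: δ(q0, 1) = (q0, 0, R)  ⊢  10[q0]1101 (head at position 2)
Step 3: δ(q0, 1) = (q0, 0, R)  ⊢  100[q0]101 (head at position 3)
Step 4: δ(q0, 1) = (q0, 0, R)  ⊢  1000[q0]01 (head at position 4)
Step 5: δ(q0, 0) = (q0, 1, R)  ⊢  10001[q0]1 (head at position 5)
Step 6: δ(q0, 1) = (q0, 0, R)  ⊢  100010[q0]□ (head at position 6)
Step 7: δ(q0, □) = (q1, □, L)  ⊢  10001[q1]0□ (head at position 5)
Step 8: δ(q1, 0) = (q1, 0, L)  ⊢  1000[q1]10□ (head at position 4)
Step 9: δ(q1, 1) = (q1, 1, L)  ⊢  100[q1]010□ (head at position 3)
Step 10: δ(q1, 0) = (q1, 0, L)  ⊢  10[q1]0010□ (head at position 2)
Step 11: δ(q1, 0) = (q1, 0, L)  ⊢  1[q1]00010□ (head at position 1)
Step 12: δ(q1, 0) = (q1, 0, L)  ⊢  [q1]100010□ (head at position 0)
Step 13: δ(q1, 1) = (q1, 1, L)  ⊢  [q1]□100010□ (head at position -1)
Step 14: δ(q1, □) = (qA, □, R)  ⊢  □[qA]100010□ (head at position 0)
The machine is in qA, so it halts and accepts.
It halts after 14 steps.

Final answer: Yes - halts after 14 steps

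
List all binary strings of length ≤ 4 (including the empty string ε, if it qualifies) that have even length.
Checking every binary string of length 0 to 4:
  Length 0: accepted: ε | rejected: (none)
  Length 1: accepted: (none) | rejected: 0, 1
  Length 2: accepted: 00, 01, 10, 11 | rejected: (none)
  Length 3: accepted: (none) | rejected: 000, 001, 010, 011, 100, 101, 110, 111
  Length 4: accepted: 0000, 0001, 0010, 0011, 0100, 0101, 0110, 0111, 1000, 1001, 1010, 1011, 1100, 1101, 1110, 1111 | rejected: (none)
Total: 21 string(s).

Final answer: ε, 00, 01, 10, 11, 0000, 0001, 0010, 0011, 0100, 0101, 0110, 0111, 1000, 1001, 1010, 1011, 1100, 1101, 1110, 1111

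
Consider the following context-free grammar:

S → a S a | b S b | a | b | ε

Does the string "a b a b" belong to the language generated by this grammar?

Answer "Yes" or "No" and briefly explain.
Every production places the same symbol at both ends (or yields a single symbol / ε), so every derived string is a palindrome. a b a b reversed is b a b a ≠ a b a b, so it is not a palindrome and cannot be derived (already the first step fails: the string starts with a but ends with b, so neither S → a S a nor S → b S b fits).

Final answer: No - no valid derivation exists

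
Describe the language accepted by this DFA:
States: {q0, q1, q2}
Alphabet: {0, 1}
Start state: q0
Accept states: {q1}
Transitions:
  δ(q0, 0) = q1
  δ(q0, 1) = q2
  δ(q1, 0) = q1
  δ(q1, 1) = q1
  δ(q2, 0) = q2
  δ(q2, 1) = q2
Analyzing the DFA structure:
Start state: q0
Accept states: {q1}
Interpreting what each state remembers (checking against the transitions):
  q0: nothing has been read yet
  q1: the first symbol was 0
  q2: the first symbol was 1 (trap state)
  δ(q0, 0): in q0 (nothing has been read yet), after reading 0 we have: the first symbol was 0 → q1
  δ(q0, 1): in q0 (nothing has been read yet), after reading 1 we have: the first symbol was 1 (trap state) → q2
  δ(q1, 0): in q1 (the first symbol was 0), after reading 0 we have: the first symbol was 0 → q1
  δ(q1, 1): in q1 (the first symbol was 0), after reading 1 we have: the first symbol was 0 → q1
  δ(q2, 0): in q2 (the first symbol was 1 (trap state)), after reading 0 we have: the first symbol was 1 (trap state) → q2
  δ(q2, 1): in q2 (the first symbol was 1 (trap state)), after reading 1 we have: the first symbol was 1 (trap state) → q2
A string is accepted iff it ends in {q1}, i.e. the first symbol was 0.
Language: All binary strings starting with 0

Final answer: All binary strings starting with 0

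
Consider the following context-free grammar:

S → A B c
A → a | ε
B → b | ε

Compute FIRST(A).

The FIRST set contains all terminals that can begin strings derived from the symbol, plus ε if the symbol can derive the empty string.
A → a contributes a; A → ε makes A nullable, contributing ε. FIRST(A) = {a, ε}.

Final answer: {a, ε}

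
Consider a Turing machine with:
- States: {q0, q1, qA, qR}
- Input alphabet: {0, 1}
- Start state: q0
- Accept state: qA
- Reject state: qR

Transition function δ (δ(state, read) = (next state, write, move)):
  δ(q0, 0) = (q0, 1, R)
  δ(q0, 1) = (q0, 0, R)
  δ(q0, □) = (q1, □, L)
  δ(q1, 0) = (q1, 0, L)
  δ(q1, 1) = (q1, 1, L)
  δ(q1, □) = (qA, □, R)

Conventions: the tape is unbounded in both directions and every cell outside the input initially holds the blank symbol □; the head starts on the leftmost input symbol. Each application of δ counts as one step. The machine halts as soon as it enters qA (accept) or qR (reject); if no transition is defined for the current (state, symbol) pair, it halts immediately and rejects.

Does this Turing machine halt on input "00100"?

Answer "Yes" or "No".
Step 0: [q0]00100 (head at position 0)
Step 1: δ(q0, 0) = (q0, 1, R)  ⊢  1[q0]0100 (head at position 1)
Step 2: δ(q0, 0) = (q0, 1, R)  ⊢  11[q0]100 (head at position 2)
Step 3: δ(q0, 1) = (q0, 0, R)  ⊢  110[q0]00 (head at position 3)
Step 4: δ(q0, 0) = (q0, 1, R)  ⊢  1101[q0]0 (head at position 4)
Step 5: δ(q0, 0) = (q0, 1, R)  ⊢  11011[q0]□ (head at position 5)
Step 6: δ(q0, □) = (q1, □, L)  ⊢  1101[q1]1□ (head at position 4)
Step 7: δ(q1, 1) = (q1, 1, L)  ⊢  110[q1]11□ (head at position 3)
Step 8: δ(q1, 1) = (q1, 1, L)  ⊢  11[q1]011□ (head at position 2)
Step 9: δ(q1, 0) = (q1, 0, L)  ⊢  1[q1]1011□ (head at position 1)
Step 10: δ(q1, 1) = (q1, 1, L)  ⊢  [q1]11011□ (head at position 0)
Step 11: δ(q1, 1) = (q1, 1, L)  ⊢  [q1]□11011□ (head at position -1)
Step 12: δ(q1, □) = (qA, □, R)  ⊢  □[qA]11011□ (head at position 0)
The machine is in qA, so it halts and accepts.
It halts after 12 steps.

Final answer: Yes - halts after 12 steps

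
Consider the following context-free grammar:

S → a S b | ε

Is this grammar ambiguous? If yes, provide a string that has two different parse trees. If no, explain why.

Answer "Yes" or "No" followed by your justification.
At every step exactly one production applies: if the remaining string to generate is non-empty it starts with a and ends with b, forcing S → a S b; if it is empty, S → ε is forced. Hence each string a^n b^n has exactly one derivation (S → a S b applied n times, then S → ε) and one parse tree.

Final answer: No - the grammar is unambiguous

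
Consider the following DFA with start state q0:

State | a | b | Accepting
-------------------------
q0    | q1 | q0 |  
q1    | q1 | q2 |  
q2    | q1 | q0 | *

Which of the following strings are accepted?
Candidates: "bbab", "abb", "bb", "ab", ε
"bbab": q0 → q0 → q0 → q1 → q2; q2 is accepting → accepted
"abb": q0 → q1 → q2 → q0; q0 is not accepting → rejected
"bb": q0 → q0 → q0; q0 is not accepting → rejected
"ab": q0 → q1 → q2; q2 is accepting → accepted
ε: q0; q0 is not accepting → rejected

Final answer: "bbab", "ab"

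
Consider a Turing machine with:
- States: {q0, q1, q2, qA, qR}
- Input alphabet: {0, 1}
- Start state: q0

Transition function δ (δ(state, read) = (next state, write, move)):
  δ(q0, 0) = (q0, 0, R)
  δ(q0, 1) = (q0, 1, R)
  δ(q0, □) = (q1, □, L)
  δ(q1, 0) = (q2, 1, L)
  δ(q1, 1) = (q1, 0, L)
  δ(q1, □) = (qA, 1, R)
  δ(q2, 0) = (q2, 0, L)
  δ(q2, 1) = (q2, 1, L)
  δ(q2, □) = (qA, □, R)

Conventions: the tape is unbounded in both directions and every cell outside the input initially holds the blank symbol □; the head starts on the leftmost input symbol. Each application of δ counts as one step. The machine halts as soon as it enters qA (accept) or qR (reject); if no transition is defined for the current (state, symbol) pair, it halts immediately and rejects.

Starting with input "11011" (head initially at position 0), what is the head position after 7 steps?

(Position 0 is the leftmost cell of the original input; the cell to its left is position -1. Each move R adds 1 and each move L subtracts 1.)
Step 0: [q0]11011 (head at position 0)
Step 1: δ(q0, 1) = (q0, 1, R)  ⊢  1[q0]1011 (head at position 1)
Step 2: δ(q0, 1) = (q0, 1, R)  ⊢  11[q0]011 (head at position 2)
Step 3: δ(q0, 0) = (q0, 0, R)  ⊢  110[q0]11 (head at position 3)
Step 4: δ(q0, 1) = (q0, 1, R)  ⊢  1101[q0]1 (head at position 4)
Step 5: δ(q0, 1) = (q0, 1, R)  ⊢  11011[q0]□ (head at position 5)
Step 6: δ(q0, □) = (q1, □, L)  ⊢  1101[q1]1□ (head at position 4)
Step 7: δ(q1, 1) = (q1, 0, L)  ⊢  110[q1]10□ (head at position 3)
Head position after 7 steps: 3

Final answer: Position 3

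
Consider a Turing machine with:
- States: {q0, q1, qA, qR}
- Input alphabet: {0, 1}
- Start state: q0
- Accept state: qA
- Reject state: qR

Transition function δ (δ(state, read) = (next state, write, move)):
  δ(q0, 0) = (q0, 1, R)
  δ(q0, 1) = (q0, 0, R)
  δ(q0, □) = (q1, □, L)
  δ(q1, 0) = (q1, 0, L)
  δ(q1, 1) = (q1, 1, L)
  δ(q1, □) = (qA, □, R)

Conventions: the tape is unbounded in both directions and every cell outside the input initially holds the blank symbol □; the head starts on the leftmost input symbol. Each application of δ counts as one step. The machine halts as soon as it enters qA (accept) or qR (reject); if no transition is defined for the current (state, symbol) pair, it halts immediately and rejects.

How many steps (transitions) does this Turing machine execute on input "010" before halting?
Step 0: [q0]010 (head at position 0)
Step 1: δ(q0, 0) = (q0, 1, R)  ⊢  1[q0]10 (head at position 1)
Step 2: δ(q0, 1) = (q0, 0, R)  ⊢  10[q0]0 (head at position 2)
Step 3: δ(q0, 0) = (q0, 1, R)  ⊢  101[q0]□ (head at position 3)
Step 4: δ(q0, □) = (q1, □, L)  ⊢  10[q1]1□ (head at position 2)
Step 5: δ(q1, 1) = (q1, 1, L)  ⊢  1[q1]01□ (head at position 1)
Step 6: δ(q1, 0) = (q1, 0, L)  ⊢  [q1]101□ (head at position 0)
Step 7: δ(q1, 1) = (q1, 1, L)  ⊢  [q1]□101□ (head at position -1)
Step 8: δ(q1, □) = (qA, □, R)  ⊢  □[qA]101□ (head at position 0)
The machine is in qA, so it halts and accepts.
Number of transitions executed: 8.

Final answer: 8 steps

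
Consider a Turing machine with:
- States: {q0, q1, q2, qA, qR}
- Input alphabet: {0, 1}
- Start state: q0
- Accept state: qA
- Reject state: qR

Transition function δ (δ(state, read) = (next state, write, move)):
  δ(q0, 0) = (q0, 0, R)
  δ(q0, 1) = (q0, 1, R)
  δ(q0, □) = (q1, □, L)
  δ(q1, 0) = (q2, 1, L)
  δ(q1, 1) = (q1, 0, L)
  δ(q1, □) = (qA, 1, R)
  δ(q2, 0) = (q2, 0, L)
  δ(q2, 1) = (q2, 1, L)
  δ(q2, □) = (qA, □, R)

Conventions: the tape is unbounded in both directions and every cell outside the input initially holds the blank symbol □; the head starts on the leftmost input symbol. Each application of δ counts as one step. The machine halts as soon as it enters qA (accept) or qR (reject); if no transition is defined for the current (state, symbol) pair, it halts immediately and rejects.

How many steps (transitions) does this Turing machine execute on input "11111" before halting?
Step 0: [q0]11111 (head at position 0)
Step 1: δ(q0, 1) = (q0, 1, R)  ⊢  1[q0]1111 (head at position 1)
Step 2: δ(q0, 1) = (q0, 1, R)  ⊢  11[q0]111 (head at position 2)
Step 3: δ(q0, 1) = (q0, 1, R)  ⊢  111[q0]11 (head at position 3)
Step 4: δ(q0, 1) = (q0, 1, R)  ⊢  1111[q0]1 (head at position 4)
Step 5: δ(q0, 1) = (q0, 1, R)  ⊢  11111[q0]□ (head at position 5)
Step 6: δ(q0, □) = (q1, □, L)  ⊢  1111[q1]1□ (head at position 4)
Step 7: δ(q1, 1) = (q1, 0, L)  ⊢  111[q1]10□ (head at position 3)
Step 8: δ(q1, 1) = (q1, 0, L)  ⊢  11[q1]100□ (head at position 2)
Step 9: δ(q1, 1) = (q1, 0, L)  ⊢  1[q1]1000□ (head at position 1)
Step 10: δ(q1, 1) = (q1, 0, L)  ⊢  [q1]10000□ (head at position 0)
Step 11: δ(q1, 1) = (q1, 0, L)  ⊢  [q1]□00000□ (head at position -1)
Step 12: δ(q1, □) = (qA, 1, R)  ⊢  1[qA]00000□ (head at position 0)
The machine is in qA, so it halts and accepts.
Number of transitions executed: 12.

Final answer: 12 steps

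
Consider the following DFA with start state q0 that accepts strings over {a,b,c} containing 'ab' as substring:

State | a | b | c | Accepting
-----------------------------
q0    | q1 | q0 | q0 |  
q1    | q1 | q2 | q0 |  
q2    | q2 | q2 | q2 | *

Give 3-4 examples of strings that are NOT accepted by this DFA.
Any strings that end in a non-accepting state work; for example:
"bb": q0 → q0 → q0; q0 is not accepting → rejected
"bac": q0 → q0 → q1 → q0; q0 is not accepting → rejected
"bcb": q0 → q0 → q0 → q0; q0 is not accepting → rejected
"baca": q0 → q0 → q1 → q0 → q1; q1 is not accepting → rejected

Final answer: "bb", "bac", "bcb", "baca"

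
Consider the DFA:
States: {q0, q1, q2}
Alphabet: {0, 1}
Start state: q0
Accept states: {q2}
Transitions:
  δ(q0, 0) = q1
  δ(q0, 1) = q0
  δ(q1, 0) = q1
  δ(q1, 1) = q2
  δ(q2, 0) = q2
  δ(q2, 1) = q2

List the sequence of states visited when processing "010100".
Starting at q0
Read '0': q0 -> q1
Read '1': q1 -> q2
Read '0': q2 -> q2
Read '1': q2 -> q2
Read '0': q2 -> q2
Read '0': q2 -> q2

Final answer: q0 -> q1 -> q2 -> q2 -> q2 -> q2 -> q2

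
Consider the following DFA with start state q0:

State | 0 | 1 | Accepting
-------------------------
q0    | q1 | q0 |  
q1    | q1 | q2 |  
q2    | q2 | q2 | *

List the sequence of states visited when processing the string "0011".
q0 → q1 → q1 → q2 → q2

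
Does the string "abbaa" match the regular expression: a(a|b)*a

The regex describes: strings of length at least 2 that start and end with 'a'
Yes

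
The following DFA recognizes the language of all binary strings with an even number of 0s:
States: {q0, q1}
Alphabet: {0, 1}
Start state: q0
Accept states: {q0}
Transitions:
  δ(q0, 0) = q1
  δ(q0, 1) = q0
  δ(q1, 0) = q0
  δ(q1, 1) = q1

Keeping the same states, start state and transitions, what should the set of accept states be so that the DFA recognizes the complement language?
The DFA is complete (every state has a transition on every symbol), so the complement
is recognized by the same DFA with accepting and non-accepting states swapped.
Original accept states: {q0}
Complement accept states = All states - Original accept states
= {q0, q1} - {q0}
= {q1}
Complement language: strings with an ODD number of 0s

Final answer: {q1}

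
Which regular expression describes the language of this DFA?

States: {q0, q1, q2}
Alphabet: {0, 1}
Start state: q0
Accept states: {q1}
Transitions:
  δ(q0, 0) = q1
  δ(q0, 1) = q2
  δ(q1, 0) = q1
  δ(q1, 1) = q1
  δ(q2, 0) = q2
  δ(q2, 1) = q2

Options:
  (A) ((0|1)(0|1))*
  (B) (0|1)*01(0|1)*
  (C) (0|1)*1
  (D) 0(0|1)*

Testing sample strings against the DFA:
  '10010' -> rejected
  '00' -> accepted
  '110' -> rejected
  '001' -> accepted
Checking each option for a counterexample:
  (A) ((0|1)(0|1))*: ε is rejected by the DFA but matches the regex → eliminated
  (B) (0|1)*01(0|1)*: '0' is accepted by the DFA but does not match the regex → eliminated
  (C) (0|1)*1: '0' is accepted by the DFA but does not match the regex → eliminated
  (D) 0(0|1)*: agrees with the DFA on all strings of length ≤ 4
Only (D) 0(0|1)* is consistent with the DFA.

Final answer: (D) 0(0|1)*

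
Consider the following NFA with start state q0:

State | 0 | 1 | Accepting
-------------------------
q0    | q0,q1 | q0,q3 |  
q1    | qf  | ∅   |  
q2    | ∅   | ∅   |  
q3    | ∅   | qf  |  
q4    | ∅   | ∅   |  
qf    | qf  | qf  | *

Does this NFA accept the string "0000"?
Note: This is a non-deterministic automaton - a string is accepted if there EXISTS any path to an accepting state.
Track the set of states the NFA could be in: start {q0}
Read '0': {q0} → {q0, q1}
Read '0': {q0, q1} → {q0, q1, qf}
Read '0': {q0, q1, qf} → {q0, q1, qf}
Read '0': {q0, q1, qf} → {q0, q1, qf}
Final set {q0, q1, qf} contains accepting state(s) {qf} → accepted.

Final answer: Yes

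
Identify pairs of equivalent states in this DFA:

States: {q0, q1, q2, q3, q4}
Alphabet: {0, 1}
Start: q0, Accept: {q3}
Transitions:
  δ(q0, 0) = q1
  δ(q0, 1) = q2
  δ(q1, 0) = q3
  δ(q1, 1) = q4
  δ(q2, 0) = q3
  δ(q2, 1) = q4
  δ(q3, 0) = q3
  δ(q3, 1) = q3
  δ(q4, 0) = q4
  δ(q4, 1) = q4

Using the table-filling algorithm:
Round 0 – mark pairs where exactly one state is accepting: (q0,q3), (q1,q3), (q2,q3), (q3,q4)
Round 1 – newly marked: (q0,q1) [on 0: q1 vs q3, already marked]; (q0,q2) [on 0: q1 vs q3, already marked]; (q1,q4) [on 0: q3 vs q4, already marked]; (q2,q4) [on 0: q3 vs q4, already marked]
Round 2 – newly marked: (q0,q4) [on 0: q1 vs q4, already marked]
No further pairs can be marked.
(q1, q2) unmarked: δ(q1,0)=q3, δ(q2,0)=q3; δ(q1,1)=q4, δ(q2,1)=q4 → equivalent
Equivalent pairs: (q1, q2)

Final answer: Equivalent pairs: (q1, q2)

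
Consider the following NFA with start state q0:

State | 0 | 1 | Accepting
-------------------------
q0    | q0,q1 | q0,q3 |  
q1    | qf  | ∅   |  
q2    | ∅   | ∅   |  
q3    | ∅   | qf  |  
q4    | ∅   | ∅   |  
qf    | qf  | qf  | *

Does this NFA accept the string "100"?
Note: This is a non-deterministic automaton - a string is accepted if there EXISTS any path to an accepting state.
Track the set of states the NFA could be in: start {q0}
Read '1': {q0} → {q0, q3}
Read '0': {q0, q3} → {q0, q1}
Read '0': {q0, q1} → {q0, q1, qf}
Final set {q0, q1, qf} contains accepting state(s) {qf} → accepted.

Final answer: Yes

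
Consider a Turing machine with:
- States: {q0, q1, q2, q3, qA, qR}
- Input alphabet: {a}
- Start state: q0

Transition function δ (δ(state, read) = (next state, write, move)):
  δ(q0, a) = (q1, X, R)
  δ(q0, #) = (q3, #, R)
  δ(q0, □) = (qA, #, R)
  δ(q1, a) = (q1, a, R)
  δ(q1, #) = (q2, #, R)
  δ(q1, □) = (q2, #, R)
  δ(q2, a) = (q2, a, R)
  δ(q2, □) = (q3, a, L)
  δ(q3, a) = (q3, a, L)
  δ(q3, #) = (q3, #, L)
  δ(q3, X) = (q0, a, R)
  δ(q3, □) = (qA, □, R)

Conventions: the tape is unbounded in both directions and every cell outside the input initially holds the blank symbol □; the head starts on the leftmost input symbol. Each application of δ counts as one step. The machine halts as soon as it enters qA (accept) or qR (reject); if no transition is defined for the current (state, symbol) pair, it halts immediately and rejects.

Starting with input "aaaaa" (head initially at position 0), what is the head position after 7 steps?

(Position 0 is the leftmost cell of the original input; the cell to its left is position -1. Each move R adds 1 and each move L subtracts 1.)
Step 0: [q0]aaaaa (head at position 0)
Step 1: δ(q0, a) = (q1, X, R)  ⊢  X[q1]aaaa (head at position 1)
Step 2: δ(q1, a) = (q1, a, R)  ⊢  Xa[q1]aaa (head at position 2)
Step 3: δ(q1, a) = (q1, a, R)  ⊢  Xaa[q1]aa (head at position 3)
Step 4: δ(q1, a) = (q1, a, R)  ⊢  Xaaa[q1]a (head at position 4)
Step 5: δ(q1, a) = (q1, a, R)  ⊢  Xaaaa[q1]□ (head at position 5)
Step 6: δ(q1, □) = (q2, #, R)  ⊢  Xaaaa#[q2]□ (head at position 6)
Step 7: δ(q2, □) = (q3, a, L)  ⊢  Xaaaa[q3]#a (head at position 5)
Head position after 7 steps: 5

Final answer: Position 5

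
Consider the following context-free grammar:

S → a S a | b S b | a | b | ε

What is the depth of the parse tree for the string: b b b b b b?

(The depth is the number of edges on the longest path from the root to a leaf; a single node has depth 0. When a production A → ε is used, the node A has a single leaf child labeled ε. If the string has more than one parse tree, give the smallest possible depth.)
The string has even length 6, so its (unique) parse tree peels off matching outer symbols: S → b S b, S → b S b, S → b S b, and finally S → ε for the empty middle.
The S nodes are at depths 0..3; the ε leaf under the innermost S is at depth 4 (terminal leaves are at depths 1..3).
Depth = 4.

Final answer: 4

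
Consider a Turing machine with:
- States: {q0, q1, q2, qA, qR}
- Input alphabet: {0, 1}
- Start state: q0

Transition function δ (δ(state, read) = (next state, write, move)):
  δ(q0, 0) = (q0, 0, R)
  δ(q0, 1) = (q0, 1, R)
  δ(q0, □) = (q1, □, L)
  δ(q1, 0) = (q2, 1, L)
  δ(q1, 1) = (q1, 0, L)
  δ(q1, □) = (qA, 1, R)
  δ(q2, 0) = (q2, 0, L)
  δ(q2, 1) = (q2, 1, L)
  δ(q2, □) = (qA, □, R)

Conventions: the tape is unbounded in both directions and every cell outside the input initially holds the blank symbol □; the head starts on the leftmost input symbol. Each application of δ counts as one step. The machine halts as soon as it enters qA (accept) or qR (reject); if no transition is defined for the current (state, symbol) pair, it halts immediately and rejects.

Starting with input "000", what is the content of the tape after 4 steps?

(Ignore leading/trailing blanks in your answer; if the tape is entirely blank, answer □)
Step 0: [q0]000 (head at position 0)
Step 1: δ(q0, 0) = (q0, 0, R)  ⊢  0[q0]00 (head at position 1)
Step 2: δ(q0, 0) = (q0, 0, R)  ⊢  00[q0]0 (head at position 2)
Step 3: δ(q0, 0) = (q0, 0, R)  ⊢  000[q0]□ (head at position 3)
Step 4: δ(q0, □) = (q1, □, L)  ⊢  00[q1]0□ (head at position 2)
Tape after 4 steps (ignoring surrounding blanks): 000

Final answer: Tape: 000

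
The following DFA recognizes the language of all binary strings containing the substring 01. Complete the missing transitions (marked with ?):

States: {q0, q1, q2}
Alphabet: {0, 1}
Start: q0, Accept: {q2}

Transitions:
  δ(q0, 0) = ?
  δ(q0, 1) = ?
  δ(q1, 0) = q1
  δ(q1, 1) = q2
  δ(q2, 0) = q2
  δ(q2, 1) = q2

What each state remembers (consistent with the given transitions and accept states):
  q0: 01 not seen yet and the last symbol was not 0
  q1: 01 not seen yet and the last symbol was 0
  q2: the substring 01 has already been seen
Filling in the missing entries:
  δ(q0, 0): in q0 (01 not seen yet and the last symbol was not 0), after reading 0 we have: 01 not seen yet and the last symbol was 0 → q1
  δ(q0, 1): in q0 (01 not seen yet and the last symbol was not 0), after reading 1 we have: 01 not seen yet and the last symbol was not 0 → q0

Final answer: δ(q0, 0) = q1; δ(q0, 1) = q0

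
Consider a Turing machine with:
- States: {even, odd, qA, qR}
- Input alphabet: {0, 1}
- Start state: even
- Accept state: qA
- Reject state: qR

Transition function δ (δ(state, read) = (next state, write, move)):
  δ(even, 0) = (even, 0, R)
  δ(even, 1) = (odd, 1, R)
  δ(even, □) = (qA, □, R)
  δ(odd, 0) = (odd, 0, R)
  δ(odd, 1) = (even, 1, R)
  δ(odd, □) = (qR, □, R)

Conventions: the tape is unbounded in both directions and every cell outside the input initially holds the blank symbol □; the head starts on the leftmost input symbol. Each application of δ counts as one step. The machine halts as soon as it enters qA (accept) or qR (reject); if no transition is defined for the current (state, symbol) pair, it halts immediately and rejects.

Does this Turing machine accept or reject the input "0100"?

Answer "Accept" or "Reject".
Step 0: [even]0100 (head at position 0)
Step 1: δ(even, 0) = (even, 0, R)  ⊢  0[even]100 (head at position 1)
Step 2: δ(even, 1) = (odd, 1, R)  ⊢  01[odd]00 (head at position 2)
Step 3: δ(odd, 0) = (odd, 0, R)  ⊢  010[odd]0 (head at position 3)
Step 4: δ(odd, 0) = (odd, 0, R)  ⊢  0100[odd]□ (head at position 4)
Step 5: δ(odd, □) = (qR, □, R)  ⊢  0100□[qR]□ (head at position 5)
The machine is in qR, so it halts and rejects.

Final answer: Reject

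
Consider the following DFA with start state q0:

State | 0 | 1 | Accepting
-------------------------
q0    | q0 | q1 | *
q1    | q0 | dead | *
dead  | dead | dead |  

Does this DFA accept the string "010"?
Start in q0.
Read '0': q0 → q0
Read '1': q0 → q1
Read '0': q1 → q0
Final state q0 is accepting, so the string is accepted.

Final answer: Yes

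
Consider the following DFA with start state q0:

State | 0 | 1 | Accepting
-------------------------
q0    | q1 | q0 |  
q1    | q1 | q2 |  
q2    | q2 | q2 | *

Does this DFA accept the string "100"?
Start in q0.
Read '1': q0 → q0
Read '0': q0 → q1
Read '0': q1 → q1
Final state q1 is not accepting, so the string is rejected.

Final answer: No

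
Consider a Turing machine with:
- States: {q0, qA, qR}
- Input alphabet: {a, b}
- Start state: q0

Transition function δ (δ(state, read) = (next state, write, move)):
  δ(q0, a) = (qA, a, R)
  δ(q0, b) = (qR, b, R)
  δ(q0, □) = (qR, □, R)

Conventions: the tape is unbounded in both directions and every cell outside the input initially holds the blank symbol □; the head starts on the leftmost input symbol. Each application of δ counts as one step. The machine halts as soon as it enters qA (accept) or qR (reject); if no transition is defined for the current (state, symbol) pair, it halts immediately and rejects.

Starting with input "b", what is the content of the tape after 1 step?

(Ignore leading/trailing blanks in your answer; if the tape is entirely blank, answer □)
Step 0: [q0]b (head at position 0)
Step 1: δ(q0, b) = (qR, b, R)  ⊢  b[qR]□ (head at position 1)
Tape after 1 step (ignoring surrounding blanks): b

Final answer: Tape: b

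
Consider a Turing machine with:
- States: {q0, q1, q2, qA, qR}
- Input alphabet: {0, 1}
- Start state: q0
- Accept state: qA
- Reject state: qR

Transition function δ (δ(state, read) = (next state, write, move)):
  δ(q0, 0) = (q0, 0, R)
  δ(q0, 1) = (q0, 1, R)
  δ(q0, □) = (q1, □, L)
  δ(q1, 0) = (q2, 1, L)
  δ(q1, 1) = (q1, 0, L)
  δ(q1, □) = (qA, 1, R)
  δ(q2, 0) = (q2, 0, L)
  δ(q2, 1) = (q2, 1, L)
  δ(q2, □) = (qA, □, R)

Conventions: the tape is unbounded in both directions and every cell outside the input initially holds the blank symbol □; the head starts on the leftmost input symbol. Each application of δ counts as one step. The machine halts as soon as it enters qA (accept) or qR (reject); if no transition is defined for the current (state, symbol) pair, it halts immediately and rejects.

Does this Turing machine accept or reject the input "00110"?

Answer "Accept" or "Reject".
Step 0: [q0]00110 (head at position 0)
Step 1: δ(q0, 0) = (q0, 0, R)  ⊢  0[q0]0110 (head at position 1)
Step 2: δ(q0, 0) = (q0, 0, R)  ⊢  00[q0]110 (head at position 2)
Step 3: δ(q0, 1) = (q0, 1, R)  ⊢  001[q0]10 (head at position 3)
Step 4: δ(q0, 1) = (q0, 1, R)  ⊢  0011[q0]0 (head at position 4)
Step 5: δ(q0, 0) = (q0, 0, R)  ⊢  00110[q0]□ (head at position 5)
Step 6: δ(q0, □) = (q1, □, L)  ⊢  0011[q1]0□ (head at position 4)
Step 7: δ(q1, 0) = (q2, 1, L)  ⊢  001[q2]11□ (head at position 3)
Step 8: δ(q2, 1) = (q2, 1, L)  ⊢  00[q2]111□ (head at position 2)
Step 9: δ(q2, 1) = (q2, 1, L)  ⊢  0[q2]0111□ (head at position 1)
Step 10: δ(q2, 0) = (q2, 0, L)  ⊢  [q2]00111□ (head at position 0)
Step 11: δ(q2, 0) = (q2, 0, L)  ⊢  [q2]□00111□ (head at position -1)
Step 12: δ(q2, □) = (qA, □, R)  ⊢  □[qA]00111□ (head at position 0)
The machine is in qA, so it halts and accepts.

Final answer: Accept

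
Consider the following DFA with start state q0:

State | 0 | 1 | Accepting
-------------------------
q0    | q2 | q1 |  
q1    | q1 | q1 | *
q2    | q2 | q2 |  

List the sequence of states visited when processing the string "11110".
q0 → q1 → q1 → q1 → q1 → q1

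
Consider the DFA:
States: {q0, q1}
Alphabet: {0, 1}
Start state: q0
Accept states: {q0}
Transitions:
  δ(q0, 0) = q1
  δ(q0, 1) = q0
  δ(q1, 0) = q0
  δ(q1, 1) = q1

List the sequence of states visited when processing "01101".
Starting at q0
Read '0': q0 -> q1
Read '1': q1 -> q1
Read '1': q1 -> q1
Read '0': q1 -> q0
Read '1': q0 -> q0

Final answer: q0 -> q1 -> q1 -> q1 -> q0 -> q0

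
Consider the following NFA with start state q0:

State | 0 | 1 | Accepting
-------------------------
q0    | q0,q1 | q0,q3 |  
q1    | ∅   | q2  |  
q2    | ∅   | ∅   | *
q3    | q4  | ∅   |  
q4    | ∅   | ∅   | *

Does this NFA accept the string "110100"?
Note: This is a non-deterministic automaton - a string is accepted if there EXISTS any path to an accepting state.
Track the set of states the NFA could be in: start {q0}
Read '1': {q0} → {q0, q3}
Read '1': {q0, q3} → {q0, q3}
Read '0': {q0, q3} → {q0, q1, q4}
Read '1': {q0, q1, q4} → {q0, q2, q3}
Read '0': {q0, q2, q3} → {q0, q1, q4}
Read '0': {q0, q1, q4} → {q0, q1}
Final set {q0, q1} contains no accepting state → rejected.

Final answer: No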